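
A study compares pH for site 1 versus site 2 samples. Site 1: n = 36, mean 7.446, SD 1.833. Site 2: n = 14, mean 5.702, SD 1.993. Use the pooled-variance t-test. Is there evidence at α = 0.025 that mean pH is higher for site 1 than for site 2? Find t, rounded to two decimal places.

2.95

Let group 1 = site 1, group 2 = site 2. H0: μ_1 = μ_2; H1: μ_1 > μ_2 (two-sample pooled-variance t-test, right-tailed).
s_p² = [(36−1)·1.833² + (14−1)·1.993²]/(36+14−2) = 3.52568
t = (7.446 − 5.702)/√[3.52568·(1/36 + 1/14)] = 2.95
df = n₁ + n₂ − 2 = 48
p-value = P(T ≥ 2.95) ≈ 0.002
Since p ≈ 0.002 < α = 0.025, reject H0; the data support H1.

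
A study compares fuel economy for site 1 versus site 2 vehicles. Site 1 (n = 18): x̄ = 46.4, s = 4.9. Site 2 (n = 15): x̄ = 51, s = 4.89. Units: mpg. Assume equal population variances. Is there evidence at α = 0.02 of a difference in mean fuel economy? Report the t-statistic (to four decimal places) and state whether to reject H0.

Let group 1 = site 1, group 2 = site 2. H0: μ_1 = μ_2; H1: μ_1 ≠ μ_2 (two-sample pooled-variance t-test, two-sided).
s_p² = [(18−1)·4.9² + (15−1)·4.89²]/(18+15−2) = 23.9658
t = (46.4 − 51)/√[23.9658·(1/18 + 1/15)] = -2.6877
df = n₁ + n₂ − 2 = 31
Two-sided p-value ≈ 0.011
Since p ≈ 0.011 < α = 0.02, reject H0; the evidence is statistically significant.

t = -2.6877; reject H0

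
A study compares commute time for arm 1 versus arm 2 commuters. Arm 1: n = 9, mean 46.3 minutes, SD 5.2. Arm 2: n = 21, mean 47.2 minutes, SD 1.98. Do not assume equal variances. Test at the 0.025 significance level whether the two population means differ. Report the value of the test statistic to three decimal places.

-0.504

Let group 1 = arm 1, group 2 = arm 2. H0: μ_1 = μ_2; H1: μ_1 ≠ μ_2 (Welch's two-sample t-test, two-sided).
t = (x̄_1 − x̄_2)/√(s_1²/n_1 + s_2²/n_2) = (46.3 − 47.2)/√(5.2²/9 + 1.98²/21) = -0.504
Welch–Satterthwaite df ≈ 9.01
Two-sided p-value ≈ 0.626
Since p ≈ 0.626 > α = 0.025, fail to reject H0; the evidence is not statistically significant.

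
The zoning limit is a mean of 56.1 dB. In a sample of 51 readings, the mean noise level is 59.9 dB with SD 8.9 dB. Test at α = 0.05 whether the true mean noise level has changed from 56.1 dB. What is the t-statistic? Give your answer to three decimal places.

H0: μ = 56.1; H1: μ ≠ 56.1 (one-sample t-test, two-sided).
t = (x̄ − μ₀)/(s/√n) = (59.9 − 56.1)/(8.9/√51) = 3.049
df = n − 1 = 50
Two-sided p-value ≈ 0.0037
Since p ≈ 0.0037 < α = 0.05, reject H0; the data support H1.

3.049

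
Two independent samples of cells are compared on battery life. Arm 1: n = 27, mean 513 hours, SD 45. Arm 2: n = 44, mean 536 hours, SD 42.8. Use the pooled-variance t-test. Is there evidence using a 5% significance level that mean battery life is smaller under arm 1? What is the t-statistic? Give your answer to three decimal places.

-2.156

Let group 1 = arm 1, group 2 = arm 2. H0: μ_1 = μ_2; H1: μ_1 < μ_2 (two-sample pooled-variance t-test, left-tailed).
s_p² = [(27−1)·45² + (44−1)·42.8²]/(27+44−2) = 1904.62
t = (513 − 536)/√[1904.62·(1/27 + 1/44)] = -2.156
df = n₁ + n₂ − 2 = 69
p-value = P(T ≤ -2.156) ≈ 0.017
Since p ≈ 0.017 < α = 0.05, reject H0; the data support H1.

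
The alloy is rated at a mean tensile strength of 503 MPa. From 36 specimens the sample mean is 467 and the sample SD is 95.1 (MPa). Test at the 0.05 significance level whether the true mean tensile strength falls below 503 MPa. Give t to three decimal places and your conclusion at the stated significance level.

H0: μ = 503; H1: μ < 503 (one-sample t-test, left-tailed).
t = (x̄ − μ₀)/(s/√n) = (467 − 503)/(95.1/√36) = -2.271
df = n − 1 = 35
p-value = P(T ≤ -2.271) ≈ 0.0147
Since p ≈ 0.0147 < α = 0.05, reject H0; the evidence is statistically significant.

t = -2.271; reject H0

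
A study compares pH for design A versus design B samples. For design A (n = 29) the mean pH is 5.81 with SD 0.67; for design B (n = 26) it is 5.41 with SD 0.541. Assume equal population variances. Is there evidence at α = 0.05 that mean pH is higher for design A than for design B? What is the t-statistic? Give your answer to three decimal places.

2.418

Let group 1 = design A, group 2 = design B. H0: μ_1 = μ_2; H1: μ_1 > μ_2 (two-sample pooled-variance t-test, right-tailed).
s_p² = [(29−1)·0.67² + (26−1)·0.541²]/(29+26−2) = 0.375212
t = (5.81 − 5.41)/√[0.375212·(1/29 + 1/26)] = 2.418
df = n₁ + n₂ − 2 = 53
p-value = P(T ≥ 2.418) ≈ 0.010
Since p ≈ 0.010 < α = 0.05, reject H0; the data support H1.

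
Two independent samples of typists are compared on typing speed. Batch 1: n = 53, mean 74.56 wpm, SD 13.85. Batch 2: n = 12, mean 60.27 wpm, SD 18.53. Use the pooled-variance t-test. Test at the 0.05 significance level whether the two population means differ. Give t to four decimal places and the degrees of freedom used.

Let group 1 = batch 1, group 2 = batch 2. H0: μ_1 = μ_2; H1: μ_1 ≠ μ_2 (two-sample pooled-variance t-test, two-sided).
s_p² = [(53−1)·13.85² + (12−1)·18.53²]/(53+12−2) = 218.282
t = (74.56 − 60.27)/√[218.282·(1/53 + 1/12)] = 3.0255
df = n₁ + n₂ − 2 = 63
Two-sided p-value ≈ 0.004
Since p ≈ 0.004 < α = 0.05, reject H0; the data support H1.

t = 3.0255, df = 63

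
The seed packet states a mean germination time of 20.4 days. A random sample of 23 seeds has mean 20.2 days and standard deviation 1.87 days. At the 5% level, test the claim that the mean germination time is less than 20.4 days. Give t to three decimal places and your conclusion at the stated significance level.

H0: μ = 20.4; H1: μ < 20.4 (one-sample t-test, left-tailed).
t = (x̄ − μ₀)/(s/√n) = (20.2 − 20.4)/(1.87/√23) = -0.513
df = n − 1 = 22
p-value = P(T ≤ -0.513) ≈ 0.3066
Since p ≈ 0.3066 > α = 0.05, fail to reject H0; the data do not provide sufficient evidence against H0.

t = -0.513; fail to reject H0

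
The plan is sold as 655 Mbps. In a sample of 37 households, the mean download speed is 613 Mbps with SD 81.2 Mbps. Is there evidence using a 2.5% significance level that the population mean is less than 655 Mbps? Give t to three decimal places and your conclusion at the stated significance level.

H0: μ = 655; H1: μ < 655 (one-sample t-test, left-tailed).
t = (x̄ − μ₀)/(s/√n) = (613 − 655)/(81.2/√37) = -3.146
df = n − 1 = 36
p-value = P(T ≤ -3.146) ≈ 0.0017
Since p ≈ 0.0017 < α = 0.025, reject H0; the evidence is statistically significant.

t = -3.146; reject H0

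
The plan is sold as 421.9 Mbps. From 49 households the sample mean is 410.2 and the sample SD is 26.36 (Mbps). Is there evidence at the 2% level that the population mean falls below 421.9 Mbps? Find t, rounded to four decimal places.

-3.1070

H0: μ = 421.9; H1: μ < 421.9 (one-sample t-test, left-tailed).
t = (x̄ − μ₀)/(s/√n) = (410.2 − 421.9)/(26.36/√49) = -3.1070
df = n − 1 = 48
p-value = P(T ≤ -3.1070) ≈ 0.0016
Since p ≈ 0.0016 < α = 0.02, reject H0; the data support H1.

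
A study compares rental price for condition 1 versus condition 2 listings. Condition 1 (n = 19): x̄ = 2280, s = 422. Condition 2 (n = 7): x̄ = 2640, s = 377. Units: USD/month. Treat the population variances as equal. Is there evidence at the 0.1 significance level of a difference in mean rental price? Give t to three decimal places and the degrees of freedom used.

t = -1.980, df = 24

Let group 1 = condition 1, group 2 = condition 2. H0: μ_1 = μ_2; H1: μ_1 ≠ μ_2 (two-sample pooled-variance t-test, two-sided).
s_p² = [(19−1)·422² + (7−1)·377²]/(19+7−2) = 169095
t = (2280 − 2640)/√[169095·(1/19 + 1/7)] = -1.980
df = n₁ + n₂ − 2 = 24
Two-sided p-value ≈ 0.059
Since p ≈ 0.059 < α = 0.1, reject H0; the data support H1.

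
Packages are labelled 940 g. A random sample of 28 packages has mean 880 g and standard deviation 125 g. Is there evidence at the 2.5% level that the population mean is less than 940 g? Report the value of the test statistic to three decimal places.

-2.540

H0: μ = 940; H1: μ < 940 (one-sample t-test, left-tailed).
t = (x̄ − μ₀)/(s/√n) = (880 − 940)/(125/√28) = -2.540
df = n − 1 = 27
p-value = P(T ≤ -2.540) ≈ 0.009
Since p ≈ 0.009 < α = 0.025, reject H0; the data support H1.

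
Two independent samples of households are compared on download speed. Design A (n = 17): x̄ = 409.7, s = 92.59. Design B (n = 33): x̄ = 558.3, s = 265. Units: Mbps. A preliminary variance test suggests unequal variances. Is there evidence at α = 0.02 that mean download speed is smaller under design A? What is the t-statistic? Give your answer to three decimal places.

-2.896

Let group 1 = design A, group 2 = design B. H0: μ_1 = μ_2; H1: μ_1 < μ_2 (Welch's two-sample t-test, left-tailed).
t = (x̄_1 − x̄_2)/√(s_1²/n_1 + s_2²/n_2) = (409.7 − 558.3)/√(92.59²/17 + 265²/33) = -2.896
Welch–Satterthwaite df ≈ 44.02
p-value = P(T ≤ -2.896) ≈ 0.0029
Since p ≈ 0.0029 < α = 0.02, reject H0; the evidence is statistically significant.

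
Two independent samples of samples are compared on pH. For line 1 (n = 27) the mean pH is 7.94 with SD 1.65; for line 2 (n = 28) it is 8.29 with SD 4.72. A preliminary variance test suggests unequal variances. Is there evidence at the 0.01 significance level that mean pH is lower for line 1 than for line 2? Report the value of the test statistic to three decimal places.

Let group 1 = line 1, group 2 = line 2. H0: μ_1 = μ_2; H1: μ_1 < μ_2 (Welch's two-sample t-test, left-tailed).
t = (x̄_1 − x̄_2)/√(s_1²/n_1 + s_2²/n_2) = (7.94 − 8.29)/√(1.65²/27 + 4.72²/28) = -0.370
Welch–Satterthwaite df ≈ 33.71
p-value = P(T ≤ -0.370) ≈ 0.3570
Since p ≈ 0.3570 > α = 0.01, fail to reject H0; the data do not provide sufficient evidence against H0.

-0.370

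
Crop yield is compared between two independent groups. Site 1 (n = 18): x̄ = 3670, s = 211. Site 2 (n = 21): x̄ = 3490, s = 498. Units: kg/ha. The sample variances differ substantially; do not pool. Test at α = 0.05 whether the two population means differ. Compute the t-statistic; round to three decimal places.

1.506

Let group 1 = site 1, group 2 = site 2. H0: μ_1 = μ_2; H1: μ_1 ≠ μ_2 (Welch's two-sample t-test, two-sided).
t = (x̄_1 − x̄_2)/√(s_1²/n_1 + s_2²/n_2) = (3670 − 3490)/√(211²/18 + 498²/21) = 1.506
Welch–Satterthwaite df ≈ 27.82
Two-sided p-value ≈ 0.143
Since p ≈ 0.143 > α = 0.05, fail to reject H0; the evidence is not statistically significant.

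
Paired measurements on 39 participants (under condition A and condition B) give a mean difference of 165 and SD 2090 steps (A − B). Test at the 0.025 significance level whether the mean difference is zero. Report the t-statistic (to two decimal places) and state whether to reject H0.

H0: μ_d = 0; H1: μ_d ≠ 0 (paired t-test on the differences, two-sided).
t = d̄/(s_d/√n) = 165/(2090/√39) = 0.49
df = n − 1 = 38
Two-sided p-value ≈ 0.6248
Since p ≈ 0.6248 > α = 0.025, fail to reject H0; the data do not provide sufficient evidence against H0.

t = 0.49; fail to reject H0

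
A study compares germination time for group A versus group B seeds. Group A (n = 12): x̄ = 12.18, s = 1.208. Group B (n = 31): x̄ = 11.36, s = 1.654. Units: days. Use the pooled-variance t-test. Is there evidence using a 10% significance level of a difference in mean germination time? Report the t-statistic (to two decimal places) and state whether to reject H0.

t = 1.56; fail to reject H0

Let group 1 = group A, group 2 = group B. H0: μ_1 = μ_2; H1: μ_1 ≠ μ_2 (two-sample pooled-variance t-test, two-sided).
s_p² = [(12−1)·1.208² + (31−1)·1.654²]/(12+31−2) = 2.39325
t = (12.18 − 11.36)/√[2.39325·(1/12 + 1/31)] = 1.56
df = n₁ + n₂ − 2 = 41
Two-sided p-value ≈ 0.1267
Since p ≈ 0.1267 > α = 0.1, fail to reject H0; the evidence is not statistically significant.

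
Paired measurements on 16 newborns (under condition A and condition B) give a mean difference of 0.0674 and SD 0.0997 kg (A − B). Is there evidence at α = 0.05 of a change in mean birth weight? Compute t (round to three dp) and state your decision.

t = 2.704; reject H0

H0: μ_d = 0; H1: μ_d ≠ 0 (paired t-test on the differences, two-sided).
t = d̄/(s_d/√n) = 0.0674/(0.0997/√16) = 2.704
df = n − 1 = 15
Two-sided p-value ≈ 0.016
Since p ≈ 0.016 < α = 0.05, reject H0; the evidence is statistically significant.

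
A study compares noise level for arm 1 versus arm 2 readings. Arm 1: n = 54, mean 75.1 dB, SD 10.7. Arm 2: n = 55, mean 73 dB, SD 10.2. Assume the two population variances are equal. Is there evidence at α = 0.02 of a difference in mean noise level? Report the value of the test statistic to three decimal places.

1.049

Let group 1 = arm 1, group 2 = arm 2. H0: μ_1 = μ_2; H1: μ_1 ≠ μ_2 (two-sample pooled-variance t-test, two-sided).
s_p² = [(54−1)·10.7² + (55−1)·10.2²]/(54+55−2) = 109.216
t = (75.1 − 73)/√[109.216·(1/54 + 1/55)] = 1.049
df = n₁ + n₂ − 2 = 107
Two-sided p-value ≈ 0.297
Since p ≈ 0.297 > α = 0.02, fail to reject H0; the evidence is not statistically significant.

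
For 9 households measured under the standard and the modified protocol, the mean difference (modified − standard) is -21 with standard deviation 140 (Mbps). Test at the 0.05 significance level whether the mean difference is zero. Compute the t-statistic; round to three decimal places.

H0: μ_d = 0; H1: μ_d ≠ 0 (paired t-test on the differences, two-sided).
t = d̄/(s_d/√n) = -21/(140/√9) = -0.450
df = n − 1 = 8
Two-sided p-value ≈ 0.6647
Since p ≈ 0.6647 > α = 0.05, fail to reject H0; the data do not provide sufficient evidence against H0.

-0.450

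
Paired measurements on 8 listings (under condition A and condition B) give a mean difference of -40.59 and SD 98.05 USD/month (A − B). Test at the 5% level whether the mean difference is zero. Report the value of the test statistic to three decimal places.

-1.171

H0: μ_d = 0; H1: μ_d ≠ 0 (paired t-test on the differences, two-sided).
t = d̄/(s_d/√n) = -40.59/(98.05/√8) = -1.171
df = n − 1 = 7
Two-sided p-value ≈ 0.280
Since p ≈ 0.280 > α = 0.05, fail to reject H0; the evidence is not statistically significant.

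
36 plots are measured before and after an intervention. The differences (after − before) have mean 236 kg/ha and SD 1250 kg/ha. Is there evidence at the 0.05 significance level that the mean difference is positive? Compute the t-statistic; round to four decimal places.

1.1328

H0: μ_d = 0; H1: μ_d > 0 (paired t-test on the differences, right-tailed).
t = d̄/(s_d/√n) = 236/(1250/√36) = 1.1328
df = n − 1 = 35
p-value = P(T ≥ 1.1328) ≈ 0.1325
Since p ≈ 0.1325 > α = 0.05, fail to reject H0; the evidence is not statistically significant.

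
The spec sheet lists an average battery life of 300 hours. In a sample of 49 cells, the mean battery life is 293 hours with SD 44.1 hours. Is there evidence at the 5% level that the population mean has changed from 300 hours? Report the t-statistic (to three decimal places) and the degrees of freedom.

t = -1.111, df = 48

H0: μ = 300; H1: μ ≠ 300 (one-sample t-test, two-sided).
t = (x̄ − μ₀)/(s/√n) = (293 − 300)/(44.1/√49) = -1.111
df = n − 1 = 48
Two-sided p-value ≈ 0.2721
Since p ≈ 0.2721 > α = 0.05, fail to reject H0; the evidence is not statistically significant.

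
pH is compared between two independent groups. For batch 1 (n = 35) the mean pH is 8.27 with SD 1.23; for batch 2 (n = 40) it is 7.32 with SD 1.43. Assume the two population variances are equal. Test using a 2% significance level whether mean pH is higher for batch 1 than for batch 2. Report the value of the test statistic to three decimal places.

3.062

Let group 1 = batch 1, group 2 = batch 2. H0: μ_1 = μ_2; H1: μ_1 > μ_2 (two-sample pooled-variance t-test, right-tailed).
s_p² = [(35−1)·1.23² + (40−1)·1.43²]/(35+40−2) = 1.79712
t = (8.27 − 7.32)/√[1.79712·(1/35 + 1/40)] = 3.062
df = n₁ + n₂ − 2 = 73
p-value = P(T ≥ 3.062) ≈ 0.002
Since p ≈ 0.002 < α = 0.02, reject H0; the evidence is statistically significant.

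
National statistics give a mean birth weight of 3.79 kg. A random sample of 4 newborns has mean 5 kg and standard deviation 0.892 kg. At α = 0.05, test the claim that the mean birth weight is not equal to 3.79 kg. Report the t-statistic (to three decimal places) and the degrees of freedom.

H0: μ = 3.79; H1: μ ≠ 3.79 (one-sample t-test, two-sided).
t = (x̄ − μ₀)/(s/√n) = (5 − 3.79)/(0.892/√4) = 2.713
df = n − 1 = 3
Two-sided p-value ≈ 0.073
Since p ≈ 0.073 > α = 0.05, fail to reject H0; the evidence is not statistically significant.

t = 2.713, df = 3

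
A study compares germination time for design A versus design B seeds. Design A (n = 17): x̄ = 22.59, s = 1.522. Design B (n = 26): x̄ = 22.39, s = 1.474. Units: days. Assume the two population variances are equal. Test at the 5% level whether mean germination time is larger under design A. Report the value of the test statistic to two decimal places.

Let group 1 = design A, group 2 = design B. H0: μ_1 = μ_2; H1: μ_1 > μ_2 (two-sample pooled-variance t-test, right-tailed).
s_p² = [(17−1)·1.522² + (26−1)·1.474²]/(17+26−2) = 2.2288
t = (22.59 − 22.39)/√[2.2288·(1/17 + 1/26)] = 0.43
df = n₁ + n₂ − 2 = 41
p-value = P(T ≥ 0.43) ≈ 0.3349
Since p ≈ 0.3349 > α = 0.05, fail to reject H0; the data do not provide sufficient evidence against H0.

0.43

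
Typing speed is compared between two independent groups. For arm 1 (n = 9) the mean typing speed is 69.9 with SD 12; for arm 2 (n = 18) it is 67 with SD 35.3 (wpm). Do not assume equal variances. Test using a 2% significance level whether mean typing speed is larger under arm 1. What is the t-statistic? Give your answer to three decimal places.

Let group 1 = arm 1, group 2 = arm 2. H0: μ_1 = μ_2; H1: μ_1 > μ_2 (Welch's two-sample t-test, right-tailed).
t = (x̄_1 − x̄_2)/√(s_1²/n_1 + s_2²/n_2) = (69.9 − 67)/√(12²/9 + 35.3²/18) = 0.314
Welch–Satterthwaite df ≈ 23.14
p-value = P(T ≥ 0.314) ≈ 0.378
Since p ≈ 0.378 > α = 0.02, fail to reject H0; the evidence is not statistically significant.

0.314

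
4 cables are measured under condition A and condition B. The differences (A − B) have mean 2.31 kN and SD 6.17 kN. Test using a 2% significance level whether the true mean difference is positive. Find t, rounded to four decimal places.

0.7488

H0: μ_d = 0; H1: μ_d > 0 (paired t-test on the differences, right-tailed).
t = d̄/(s_d/√n) = 2.31/(6.17/√4) = 0.7488
df = n − 1 = 3
p-value = P(T ≥ 0.7488) ≈ 0.2542
Since p ≈ 0.2542 > α = 0.02, fail to reject H0; the evidence is not statistically significant.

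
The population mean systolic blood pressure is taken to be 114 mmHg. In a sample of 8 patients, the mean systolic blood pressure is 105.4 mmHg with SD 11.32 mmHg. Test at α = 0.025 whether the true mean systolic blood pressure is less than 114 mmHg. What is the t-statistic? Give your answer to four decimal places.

-2.1488

H0: μ = 114; H1: μ < 114 (one-sample t-test, left-tailed).
t = (x̄ − μ₀)/(s/√n) = (105.4 − 114)/(11.32/√8) = -2.1488
df = n − 1 = 7
p-value = P(T ≤ -2.1488) ≈ 0.034
Since p ≈ 0.034 > α = 0.025, fail to reject H0; the evidence is not statistically significant.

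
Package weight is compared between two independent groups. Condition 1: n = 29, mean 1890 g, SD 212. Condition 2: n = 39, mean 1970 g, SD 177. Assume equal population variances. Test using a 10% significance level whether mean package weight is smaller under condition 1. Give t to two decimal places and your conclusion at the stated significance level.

t = -1.69; reject H0

Let group 1 = condition 1, group 2 = condition 2. H0: μ_1 = μ_2; H1: μ_1 < μ_2 (two-sample pooled-variance t-test, left-tailed).
s_p² = [(29−1)·212² + (39−1)·177²]/(29+39−2) = 37105.1
t = (1890 − 1970)/√[37105.1·(1/29 + 1/39)] = -1.69
df = n₁ + n₂ − 2 = 66
p-value = P(T ≤ -1.69) ≈ 0.048
Since p ≈ 0.048 < α = 0.1, reject H0; the evidence is statistically significant.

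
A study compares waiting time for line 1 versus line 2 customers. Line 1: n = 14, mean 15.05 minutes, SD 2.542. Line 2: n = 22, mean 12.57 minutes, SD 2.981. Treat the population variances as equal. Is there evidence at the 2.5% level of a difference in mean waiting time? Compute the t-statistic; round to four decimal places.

Let group 1 = line 1, group 2 = line 2. H0: μ_1 = μ_2; H1: μ_1 ≠ μ_2 (two-sample pooled-variance t-test, two-sided).
s_p² = [(14−1)·2.542² + (22−1)·2.981²]/(14+22−2) = 7.95931
t = (15.05 − 12.57)/√[7.95931·(1/14 + 1/22)] = 2.5712
df = n₁ + n₂ − 2 = 34
Two-sided p-value ≈ 0.015
Since p ≈ 0.015 < α = 0.025, reject H0; the evidence is statistically significant.

2.5712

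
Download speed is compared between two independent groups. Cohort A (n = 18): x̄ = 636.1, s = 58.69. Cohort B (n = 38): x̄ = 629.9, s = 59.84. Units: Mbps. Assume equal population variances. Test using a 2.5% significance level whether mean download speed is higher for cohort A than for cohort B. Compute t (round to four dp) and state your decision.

Let group 1 = cohort A, group 2 = cohort B. H0: μ_1 = μ_2; H1: μ_1 > μ_2 (two-sample pooled-variance t-test, right-tailed).
s_p² = [(18−1)·58.69² + (38−1)·59.84²]/(18+38−2) = 3537.91
t = (636.1 − 629.9)/√[3537.91·(1/18 + 1/38)] = 0.3643
df = n₁ + n₂ − 2 = 54
p-value = P(T ≥ 0.3643) ≈ 0.359
Since p ≈ 0.359 > α = 0.025, fail to reject H0; the evidence is not statistically significant.

t = 0.3643; fail to reject H0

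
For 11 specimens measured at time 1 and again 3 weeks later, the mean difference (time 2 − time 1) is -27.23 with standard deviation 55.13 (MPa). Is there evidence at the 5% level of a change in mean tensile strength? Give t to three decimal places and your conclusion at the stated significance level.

t = -1.638; fail to reject H0

H0: μ_d = 0; H1: μ_d ≠ 0 (paired t-test on the differences, two-sided).
t = d̄/(s_d/√n) = -27.23/(55.13/√11) = -1.638
df = n − 1 = 10
Two-sided p-value ≈ 0.132
Since p ≈ 0.132 > α = 0.05, fail to reject H0; the evidence is not statistically significant.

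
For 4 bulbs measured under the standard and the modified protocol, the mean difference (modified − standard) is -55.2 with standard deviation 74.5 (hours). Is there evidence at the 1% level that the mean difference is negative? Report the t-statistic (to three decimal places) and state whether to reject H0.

H0: μ_d = 0; H1: μ_d < 0 (paired t-test on the differences, left-tailed).
t = d̄/(s_d/√n) = -55.2/(74.5/√4) = -1.482
df = n − 1 = 3
p-value = P(T ≤ -1.482) ≈ 0.117
Since p ≈ 0.117 > α = 0.01, fail to reject H0; the evidence is not statistically significant.

t = -1.482; fail to reject H0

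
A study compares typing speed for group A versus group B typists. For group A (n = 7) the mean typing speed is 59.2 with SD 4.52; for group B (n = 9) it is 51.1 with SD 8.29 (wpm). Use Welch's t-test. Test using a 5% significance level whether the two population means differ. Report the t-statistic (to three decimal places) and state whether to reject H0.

t = 2.493; reject H0

Let group 1 = group A, group 2 = group B. H0: μ_1 = μ_2; H1: μ_1 ≠ μ_2 (Welch's two-sample t-test, two-sided).
t = (x̄_1 − x̄_2)/√(s_1²/n_1 + s_2²/n_2) = (59.2 − 51.1)/√(4.52²/7 + 8.29²/9) = 2.493
Welch–Satterthwaite df ≈ 12.79
Two-sided p-value ≈ 0.0272
Since p ≈ 0.0272 < α = 0.05, reject H0; the data support H1.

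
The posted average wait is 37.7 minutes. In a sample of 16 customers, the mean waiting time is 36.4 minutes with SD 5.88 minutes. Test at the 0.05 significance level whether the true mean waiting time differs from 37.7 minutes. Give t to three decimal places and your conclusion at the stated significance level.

H0: μ = 37.7; H1: μ ≠ 37.7 (one-sample t-test, two-sided).
t = (x̄ − μ₀)/(s/√n) = (36.4 − 37.7)/(5.88/√16) = -0.884
df = n − 1 = 15
Two-sided p-value ≈ 0.390
Since p ≈ 0.390 > α = 0.05, fail to reject H0; the evidence is not statistically significant.

t = -0.884; fail to reject H0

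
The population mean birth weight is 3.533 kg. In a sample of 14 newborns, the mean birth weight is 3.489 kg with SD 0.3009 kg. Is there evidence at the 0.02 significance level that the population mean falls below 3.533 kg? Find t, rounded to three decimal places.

-0.547

H0: μ = 3.533; H1: μ < 3.533 (one-sample t-test, left-tailed).
t = (x̄ − μ₀)/(s/√n) = (3.489 − 3.533)/(0.3009/√14) = -0.547
df = n − 1 = 13
p-value = P(T ≤ -0.547) ≈ 0.2968
Since p ≈ 0.2968 > α = 0.02, fail to reject H0; the evidence is not statistically significant.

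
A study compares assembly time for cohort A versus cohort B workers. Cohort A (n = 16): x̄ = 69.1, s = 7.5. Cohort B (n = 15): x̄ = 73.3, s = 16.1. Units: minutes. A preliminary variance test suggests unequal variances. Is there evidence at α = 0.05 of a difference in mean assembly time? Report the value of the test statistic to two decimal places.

Let group 1 = cohort A, group 2 = cohort B. H0: μ_1 = μ_2; H1: μ_1 ≠ μ_2 (Welch's two-sample t-test, two-sided).
t = (x̄_1 − x̄_2)/√(s_1²/n_1 + s_2²/n_2) = (69.1 − 73.3)/√(7.5²/16 + 16.1²/15) = -0.92
Welch–Satterthwaite df ≈ 19.52
Two-sided p-value ≈ 0.3683
Since p ≈ 0.3683 > α = 0.05, fail to reject H0; the evidence is not statistically significant.

-0.92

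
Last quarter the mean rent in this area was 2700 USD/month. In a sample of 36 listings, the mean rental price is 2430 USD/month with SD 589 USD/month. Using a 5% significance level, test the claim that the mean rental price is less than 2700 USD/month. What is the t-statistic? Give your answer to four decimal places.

H0: μ = 2700; H1: μ < 2700 (one-sample t-test, left-tailed).
t = (x̄ − μ₀)/(s/√n) = (2430 − 2700)/(589/√36) = -2.7504
df = n − 1 = 35
p-value = P(T ≤ -2.7504) ≈ 0.005
Since p ≈ 0.005 < α = 0.05, reject H0; the data support H1.

-2.7504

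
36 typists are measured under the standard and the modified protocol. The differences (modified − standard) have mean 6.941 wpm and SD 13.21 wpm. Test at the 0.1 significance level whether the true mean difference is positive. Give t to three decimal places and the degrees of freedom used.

H0: μ_d = 0; H1: μ_d > 0 (paired t-test on the differences, right-tailed).
t = d̄/(s_d/√n) = 6.941/(13.21/√36) = 3.153
df = n − 1 = 35
p-value = P(T ≥ 3.153) ≈ 0.002
Since p ≈ 0.002 < α = 0.1, reject H0; the data support H1.

t = 3.153, df = 35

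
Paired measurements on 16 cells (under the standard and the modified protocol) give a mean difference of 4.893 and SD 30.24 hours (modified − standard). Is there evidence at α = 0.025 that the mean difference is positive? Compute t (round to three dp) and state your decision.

H0: μ_d = 0; H1: μ_d > 0 (paired t-test on the differences, right-tailed).
t = d̄/(s_d/√n) = 4.893/(30.24/√16) = 0.647
df = n − 1 = 15
p-value = P(T ≥ 0.647) ≈ 0.2636
Since p ≈ 0.2636 > α = 0.025, fail to reject H0; the data do not provide sufficient evidence against H0.

t = 0.647; fail to reject H0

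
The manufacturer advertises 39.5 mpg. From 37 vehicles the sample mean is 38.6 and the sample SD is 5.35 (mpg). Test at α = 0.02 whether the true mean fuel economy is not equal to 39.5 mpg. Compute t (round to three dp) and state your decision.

H0: μ = 39.5; H1: μ ≠ 39.5 (one-sample t-test, two-sided).
t = (x̄ − μ₀)/(s/√n) = (38.6 − 39.5)/(5.35/√37) = -1.023
df = n − 1 = 36
Two-sided p-value ≈ 0.313
Since p ≈ 0.313 > α = 0.02, fail to reject H0; the data do not provide sufficient evidence against H0.

t = -1.023; fail to reject H0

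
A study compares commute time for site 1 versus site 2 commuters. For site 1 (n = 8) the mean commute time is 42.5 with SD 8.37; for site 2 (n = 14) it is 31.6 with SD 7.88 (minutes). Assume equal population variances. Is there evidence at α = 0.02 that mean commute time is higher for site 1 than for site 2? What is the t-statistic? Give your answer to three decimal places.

Let group 1 = site 1, group 2 = site 2. H0: μ_1 = μ_2; H1: μ_1 > μ_2 (two-sample pooled-variance t-test, right-tailed).
s_p² = [(8−1)·8.37² + (14−1)·7.88²]/(8+14−2) = 64.8813
t = (42.5 − 31.6)/√[64.8813·(1/8 + 1/14)] = 3.053
df = n₁ + n₂ − 2 = 20
p-value = P(T ≥ 3.053) ≈ 0.003
Since p ≈ 0.003 < α = 0.02, reject H0; the data support H1.

3.053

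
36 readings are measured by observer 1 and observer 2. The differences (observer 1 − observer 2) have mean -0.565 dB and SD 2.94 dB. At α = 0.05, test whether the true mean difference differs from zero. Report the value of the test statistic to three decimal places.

-1.153

H0: μ_d = 0; H1: μ_d ≠ 0 (paired t-test on the differences, two-sided).
t = d̄/(s_d/√n) = -0.565/(2.94/√36) = -1.153
df = n − 1 = 35
Two-sided p-value ≈ 0.2567
Since p ≈ 0.2567 > α = 0.05, fail to reject H0; the evidence is not statistically significant.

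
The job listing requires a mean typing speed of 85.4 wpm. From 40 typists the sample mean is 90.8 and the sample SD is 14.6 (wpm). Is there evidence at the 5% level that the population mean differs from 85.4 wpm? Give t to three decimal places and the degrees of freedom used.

H0: μ = 85.4; H1: μ ≠ 85.4 (one-sample t-test, two-sided).
t = (x̄ − μ₀)/(s/√n) = (90.8 − 85.4)/(14.6/√40) = 2.339
df = n − 1 = 39
Two-sided p-value ≈ 0.025
Since p ≈ 0.025 < α = 0.05, reject H0; the evidence is statistically significant.

t = 2.339, df = 39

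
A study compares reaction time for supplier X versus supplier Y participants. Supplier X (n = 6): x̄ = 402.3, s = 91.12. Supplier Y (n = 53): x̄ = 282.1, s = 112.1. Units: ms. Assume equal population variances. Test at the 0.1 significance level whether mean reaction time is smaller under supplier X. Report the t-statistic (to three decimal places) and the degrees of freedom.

Let group 1 = supplier X, group 2 = supplier Y. H0: μ_1 = μ_2; H1: μ_1 < μ_2 (two-sample pooled-variance t-test, left-tailed).
s_p² = [(6−1)·91.12² + (53−1)·112.1²]/(6+53−2) = 12192.4
t = (402.3 − 282.1)/√[12192.4·(1/6 + 1/53)] = 2.527
df = n₁ + n₂ − 2 = 57
p-value = P(T ≤ 2.527) ≈ 0.9929
Since p ≈ 0.9929 > α = 0.1, fail to reject H0; the evidence is not statistically significant.

t = 2.527, df = 57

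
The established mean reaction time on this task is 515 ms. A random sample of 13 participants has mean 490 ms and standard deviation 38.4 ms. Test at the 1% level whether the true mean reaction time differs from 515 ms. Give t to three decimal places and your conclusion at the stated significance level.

H0: μ = 515; H1: μ ≠ 515 (one-sample t-test, two-sided).
t = (x̄ − μ₀)/(s/√n) = (490 − 515)/(38.4/√13) = -2.347
df = n − 1 = 12
Two-sided p-value ≈ 0.037
Since p ≈ 0.037 > α = 0.01, fail to reject H0; the data do not provide sufficient evidence against H0.

t = -2.347; fail to reject H0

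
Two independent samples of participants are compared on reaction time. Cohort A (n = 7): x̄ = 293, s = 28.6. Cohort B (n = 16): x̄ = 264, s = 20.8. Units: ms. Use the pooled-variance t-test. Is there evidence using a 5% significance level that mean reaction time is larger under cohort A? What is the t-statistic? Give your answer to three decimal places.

2.747

Let group 1 = cohort A, group 2 = cohort B. H0: μ_1 = μ_2; H1: μ_1 > μ_2 (two-sample pooled-variance t-test, right-tailed).
s_p² = [(7−1)·28.6² + (16−1)·20.8²]/(7+16−2) = 542.731
t = (293 − 264)/√[542.731·(1/7 + 1/16)] = 2.747
df = n₁ + n₂ − 2 = 21
p-value = P(T ≥ 2.747) ≈ 0.006
Since p ≈ 0.006 < α = 0.05, reject H0; the evidence is statistically significant.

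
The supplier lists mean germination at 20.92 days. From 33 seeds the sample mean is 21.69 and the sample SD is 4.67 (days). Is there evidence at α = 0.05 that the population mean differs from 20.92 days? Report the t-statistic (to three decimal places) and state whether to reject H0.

H0: μ = 20.92; H1: μ ≠ 20.92 (one-sample t-test, two-sided).
t = (x̄ − μ₀)/(s/√n) = (21.69 − 20.92)/(4.67/√33) = 0.947
df = n − 1 = 32
Two-sided p-value ≈ 0.3506
Since p ≈ 0.3506 > α = 0.05, fail to reject H0; the data do not provide sufficient evidence against H0.

t = 0.947; fail to reject H0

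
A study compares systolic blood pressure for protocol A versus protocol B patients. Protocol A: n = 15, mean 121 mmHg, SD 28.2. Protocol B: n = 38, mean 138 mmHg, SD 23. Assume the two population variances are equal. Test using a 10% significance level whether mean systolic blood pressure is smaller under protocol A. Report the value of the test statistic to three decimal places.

-2.272

Let group 1 = protocol A, group 2 = protocol B. H0: μ_1 = μ_2; H1: μ_1 < μ_2 (two-sample pooled-variance t-test, left-tailed).
s_p² = [(15−1)·28.2² + (38−1)·23²]/(15+38−2) = 602.085
t = (121 − 138)/√[602.085·(1/15 + 1/38)] = -2.272
df = n₁ + n₂ − 2 = 51
p-value = P(T ≤ -2.272) ≈ 0.014
Since p ≈ 0.014 < α = 0.1, reject H0; the data support H1.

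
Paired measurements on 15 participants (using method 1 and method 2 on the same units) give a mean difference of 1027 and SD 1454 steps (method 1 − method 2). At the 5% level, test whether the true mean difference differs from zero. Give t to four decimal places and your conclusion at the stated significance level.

t = 2.7356; reject H0

H0: μ_d = 0; H1: μ_d ≠ 0 (paired t-test on the differences, two-sided).
t = d̄/(s_d/√n) = 1027/(1454/√15) = 2.7356
df = n − 1 = 14
Two-sided p-value ≈ 0.016
Since p ≈ 0.016 < α = 0.05, reject H0; the evidence is statistically significant.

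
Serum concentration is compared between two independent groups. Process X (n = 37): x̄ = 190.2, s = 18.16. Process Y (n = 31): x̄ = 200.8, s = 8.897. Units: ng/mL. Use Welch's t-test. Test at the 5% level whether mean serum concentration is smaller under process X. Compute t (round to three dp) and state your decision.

Let group 1 = process X, group 2 = process Y. H0: μ_1 = μ_2; H1: μ_1 < μ_2 (Welch's two-sample t-test, left-tailed).
t = (x̄_1 − x̄_2)/√(s_1²/n_1 + s_2²/n_2) = (190.2 − 200.8)/√(18.16²/37 + 8.897²/31) = -3.130
Welch–Satterthwaite df ≈ 54.24
p-value = P(T ≤ -3.130) ≈ 0.0014
Since p ≈ 0.0014 < α = 0.05, reject H0; the evidence is statistically significant.

t = -3.130; reject H0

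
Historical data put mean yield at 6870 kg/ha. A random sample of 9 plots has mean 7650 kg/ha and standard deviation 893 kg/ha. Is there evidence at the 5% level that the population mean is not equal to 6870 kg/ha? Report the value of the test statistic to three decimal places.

H0: μ = 6870; H1: μ ≠ 6870 (one-sample t-test, two-sided).
t = (x̄ − μ₀)/(s/√n) = (7650 − 6870)/(893/√9) = 2.620
df = n − 1 = 8
Two-sided p-value ≈ 0.031
Since p ≈ 0.031 < α = 0.05, reject H0; the data support H1.

2.620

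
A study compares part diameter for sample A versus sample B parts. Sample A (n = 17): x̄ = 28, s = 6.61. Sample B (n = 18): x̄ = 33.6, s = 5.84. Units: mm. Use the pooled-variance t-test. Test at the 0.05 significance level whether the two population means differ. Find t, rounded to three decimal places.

Let group 1 = sample A, group 2 = sample B. H0: μ_1 = μ_2; H1: μ_1 ≠ μ_2 (two-sample pooled-variance t-test, two-sided).
s_p² = [(17−1)·6.61² + (18−1)·5.84²]/(17+18−2) = 38.7536
t = (28 − 33.6)/√[38.7536·(1/17 + 1/18)] = -2.660
df = n₁ + n₂ − 2 = 33
Two-sided p-value ≈ 0.012
Since p ≈ 0.012 < α = 0.05, reject H0; the data support H1.

-2.660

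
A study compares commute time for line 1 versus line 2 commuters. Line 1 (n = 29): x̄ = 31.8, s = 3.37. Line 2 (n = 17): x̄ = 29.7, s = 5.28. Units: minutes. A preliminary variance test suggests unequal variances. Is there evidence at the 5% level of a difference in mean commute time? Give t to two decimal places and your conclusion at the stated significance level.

t = 1.47; fail to reject H0

Let group 1 = line 1, group 2 = line 2. H0: μ_1 = μ_2; H1: μ_1 ≠ μ_2 (Welch's two-sample t-test, two-sided).
t = (x̄_1 − x̄_2)/√(s_1²/n_1 + s_2²/n_2) = (31.8 − 29.7)/√(3.37²/29 + 5.28²/17) = 1.47
Welch–Satterthwaite df ≈ 23.78
Two-sided p-value ≈ 0.1538
Since p ≈ 0.1538 > α = 0.05, fail to reject H0; the data do not provide sufficient evidence against H0.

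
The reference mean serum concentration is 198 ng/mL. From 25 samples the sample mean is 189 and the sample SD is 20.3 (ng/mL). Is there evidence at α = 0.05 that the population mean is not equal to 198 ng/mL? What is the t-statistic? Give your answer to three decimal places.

-2.217

H0: μ = 198; H1: μ ≠ 198 (one-sample t-test, two-sided).
t = (x̄ − μ₀)/(s/√n) = (189 − 198)/(20.3/√25) = -2.217
df = n − 1 = 24
Two-sided p-value ≈ 0.036
Since p ≈ 0.036 < α = 0.05, reject H0; the data support H1.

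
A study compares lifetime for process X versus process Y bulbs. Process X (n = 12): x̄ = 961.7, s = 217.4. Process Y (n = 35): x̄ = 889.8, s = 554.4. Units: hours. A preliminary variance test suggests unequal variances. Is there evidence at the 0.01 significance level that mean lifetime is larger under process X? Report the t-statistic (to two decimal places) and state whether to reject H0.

Let group 1 = process X, group 2 = process Y. H0: μ_1 = μ_2; H1: μ_1 > μ_2 (Welch's two-sample t-test, right-tailed).
t = (x̄_1 − x̄_2)/√(s_1²/n_1 + s_2²/n_2) = (961.7 − 889.8)/√(217.4²/12 + 554.4²/35) = 0.64
Welch–Satterthwaite df ≈ 43.99
p-value = P(T ≥ 0.64) ≈ 0.264
Since p ≈ 0.264 > α = 0.01, fail to reject H0; the evidence is not statistically significant.

t = 0.64; fail to reject H0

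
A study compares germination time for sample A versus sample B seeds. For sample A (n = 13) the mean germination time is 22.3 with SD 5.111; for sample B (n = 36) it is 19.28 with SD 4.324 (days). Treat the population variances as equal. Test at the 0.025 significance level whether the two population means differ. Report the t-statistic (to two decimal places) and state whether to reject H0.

t = 2.06; fail to reject H0

Let group 1 = sample A, group 2 = sample B. H0: μ_1 = μ_2; H1: μ_1 ≠ μ_2 (two-sample pooled-variance t-test, two-sided).
s_p² = [(13−1)·5.111² + (36−1)·4.324²]/(13+36−2) = 20.5928
t = (22.3 − 19.28)/√[20.5928·(1/13 + 1/36)] = 2.06
df = n₁ + n₂ − 2 = 47
Two-sided p-value ≈ 0.0453
Since p ≈ 0.0453 > α = 0.025, fail to reject H0; the data do not provide sufficient evidence against H0.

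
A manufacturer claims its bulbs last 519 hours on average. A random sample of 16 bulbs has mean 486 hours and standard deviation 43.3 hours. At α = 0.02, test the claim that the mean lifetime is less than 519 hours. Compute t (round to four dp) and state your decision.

H0: μ = 519; H1: μ < 519 (one-sample t-test, left-tailed).
t = (x̄ − μ₀)/(s/√n) = (486 − 519)/(43.3/√16) = -3.0485
df = n − 1 = 15
p-value = P(T ≤ -3.0485) ≈ 0.0041
Since p ≈ 0.0041 < α = 0.02, reject H0; the evidence is statistically significant.

t = -3.0485; reject H0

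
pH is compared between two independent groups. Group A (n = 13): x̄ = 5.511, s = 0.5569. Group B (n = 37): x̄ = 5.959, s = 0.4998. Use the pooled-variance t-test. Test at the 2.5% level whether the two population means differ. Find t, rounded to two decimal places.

-2.70

Let group 1 = group A, group 2 = group B. H0: μ_1 = μ_2; H1: μ_1 ≠ μ_2 (two-sample pooled-variance t-test, two-sided).
s_p² = [(13−1)·0.5569² + (37−1)·0.4998²]/(13+37−2) = 0.264884
t = (5.511 − 5.959)/√[0.264884·(1/13 + 1/37)] = -2.70
df = n₁ + n₂ − 2 = 48
Two-sided p-value ≈ 0.010
Since p ≈ 0.010 < α = 0.025, reject H0; the evidence is statistically significant.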